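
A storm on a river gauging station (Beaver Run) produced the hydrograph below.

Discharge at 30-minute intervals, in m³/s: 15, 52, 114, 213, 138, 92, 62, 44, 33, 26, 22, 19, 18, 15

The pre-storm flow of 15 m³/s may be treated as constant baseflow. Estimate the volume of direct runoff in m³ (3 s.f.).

V ≈ 1.18 × 10^6 m³

Direct-runoff ordinates (Q − Q_b): 0.0, 37.0, 99.0, 198.0, 123.0, 77.0, 47.0, 29.0, 18.0, 11.0, 7.0, 4.0, 3.0, 0.0 m³/s.
ΣQ_DR = 653.0 m³/s.
With Δt = 0.5 h = 1800 s, V = ΣQ_DR · Δt = 653.0 × 1800 = 1.18 × 10^6 m³.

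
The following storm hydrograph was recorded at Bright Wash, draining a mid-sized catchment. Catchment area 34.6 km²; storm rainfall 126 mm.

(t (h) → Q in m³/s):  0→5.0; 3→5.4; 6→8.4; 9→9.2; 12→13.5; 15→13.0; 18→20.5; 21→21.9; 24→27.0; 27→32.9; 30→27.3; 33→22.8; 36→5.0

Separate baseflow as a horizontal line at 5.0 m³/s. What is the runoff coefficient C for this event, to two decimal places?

C ≈ 0.36

ΣQ_DR = 146.9 m³/s; V = ΣQ_DR·Δt = 1.587 × 10^6 m³.
Runoff depth d = V / A = 45.85 mm.
C = d / P = 45.85 / 126 = 0.36.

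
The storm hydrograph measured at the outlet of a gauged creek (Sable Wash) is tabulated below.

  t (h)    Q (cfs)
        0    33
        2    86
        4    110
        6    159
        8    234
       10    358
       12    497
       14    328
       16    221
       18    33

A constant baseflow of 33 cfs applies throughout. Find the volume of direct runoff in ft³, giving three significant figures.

V ≈ 1.24 × 10^7 ft³

Direct-runoff ordinates (Q − Q_b): 0.0, 53.0, 77.0, 126.0, 201.0, 325.0, 464.0, 295.0, 188.0, 0.0 cfs.
ΣQ_DR = 1729 cfs.
With Δt = 2 h = 7200 s, V = ΣQ_DR · Δt = 1729 × 7200 = 1.24 × 10^7 ft³.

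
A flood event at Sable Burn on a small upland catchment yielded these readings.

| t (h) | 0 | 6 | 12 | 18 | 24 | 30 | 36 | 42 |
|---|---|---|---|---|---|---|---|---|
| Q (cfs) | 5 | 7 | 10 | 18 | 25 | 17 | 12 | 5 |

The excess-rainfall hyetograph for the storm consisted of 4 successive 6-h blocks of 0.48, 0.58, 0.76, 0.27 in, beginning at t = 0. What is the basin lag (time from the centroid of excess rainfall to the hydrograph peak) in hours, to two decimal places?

t_L ≈ 12.65 h

Centroid of excess rainfall: t_c = Σ P_i·t̄_i / ΣP_i = 11.3541 h (block centres at 3, 9, 15, 21 h).
Hydrograph peak occurs at t = 24 h, so basin lag t_L = 24 − 11.3541 = 12.65 h.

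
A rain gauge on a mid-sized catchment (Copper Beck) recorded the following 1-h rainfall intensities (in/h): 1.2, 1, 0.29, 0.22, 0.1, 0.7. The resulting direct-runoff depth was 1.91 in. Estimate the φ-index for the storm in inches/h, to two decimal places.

φ ≈ 0.33 in/h

Only the 3 blocks with intensity above φ contribute runoff: 1.2, 1, 0.7 in/h.
Σ(I−φ)·Δt = d  ⇒  (1.2+1+0.7 − 3φ)·1 = 1.91
φ = (2.900 − 1.91/1) / 3 = 0.33 in/h.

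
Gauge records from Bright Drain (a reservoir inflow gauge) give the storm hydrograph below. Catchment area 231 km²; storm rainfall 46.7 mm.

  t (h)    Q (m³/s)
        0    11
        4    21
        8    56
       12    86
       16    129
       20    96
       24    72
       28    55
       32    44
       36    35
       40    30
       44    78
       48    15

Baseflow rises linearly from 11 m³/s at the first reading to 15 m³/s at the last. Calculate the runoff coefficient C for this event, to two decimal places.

C ≈ 0.75

ΣQ_DR = 559.0 m³/s; V = ΣQ_DR·Δt = 8.050 × 10^6 m³.
Runoff depth d = V / A = 34.85 mm.
C = d / P = 34.85 / 46.7 = 0.75.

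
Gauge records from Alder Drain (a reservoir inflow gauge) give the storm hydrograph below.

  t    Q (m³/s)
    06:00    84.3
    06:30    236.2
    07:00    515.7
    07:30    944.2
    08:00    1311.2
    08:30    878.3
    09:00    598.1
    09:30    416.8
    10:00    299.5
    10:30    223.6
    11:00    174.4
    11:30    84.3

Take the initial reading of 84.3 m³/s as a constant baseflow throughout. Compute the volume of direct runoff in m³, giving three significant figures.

V ≈ 8.56 × 10^6 m³

Direct-runoff ordinates (Q − Q_b): 0.0, 151.9, 431.4, 859.9, 1226.9, 794.0, 513.8, 332.5, 215.2, 139.3, 90.1, 0.0 m³/s.
ΣQ_DR = 4755 m³/s.
With Δt = 0.5 h = 1800 s, V = ΣQ_DR · Δt = 4755 × 1800 = 8.56 × 10^6 m³.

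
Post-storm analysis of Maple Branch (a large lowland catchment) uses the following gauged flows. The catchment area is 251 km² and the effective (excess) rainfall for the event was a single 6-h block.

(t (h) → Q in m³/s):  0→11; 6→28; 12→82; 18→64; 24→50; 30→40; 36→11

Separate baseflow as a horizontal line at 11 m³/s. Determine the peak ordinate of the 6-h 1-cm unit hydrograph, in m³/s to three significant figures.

Direct runoff: 0.0, 17.0, 71.0, 53.0, 39.0, 29.0, 0.0 m³/s; ΣQ_DR = 209.0 m³/s, peak = 71.0 m³/s.
Runoff depth d = ΣQ_DR·Δt / A = 209.0 × 21600 / (251 km²) = 17.99 mm.
The 1-cm UH is the DRH scaled by (10 mm)/d, so U_p = 71.0 × 10/17.99 = 39.5 m³/s.

U_p ≈ 39.5 m³/s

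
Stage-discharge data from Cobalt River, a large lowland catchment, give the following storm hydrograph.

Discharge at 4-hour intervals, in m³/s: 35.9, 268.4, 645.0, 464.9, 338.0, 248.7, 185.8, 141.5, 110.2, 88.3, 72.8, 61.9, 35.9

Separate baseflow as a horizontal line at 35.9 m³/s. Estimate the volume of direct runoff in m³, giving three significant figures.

Direct-runoff ordinates (Q − Q_b): 0.0, 232.5, 609.1, 429.0, 302.1, 212.8, 149.9, 105.6, 74.3, 52.4, 36.9, 26.0, 0.0 m³/s.
ΣQ_DR = 2231 m³/s.
With Δt = 4 h = 14400 s, V = ΣQ_DR · Δt = 2231 × 14400 = 3.21 × 10^7 m³.

V ≈ 3.21 × 10^7 m³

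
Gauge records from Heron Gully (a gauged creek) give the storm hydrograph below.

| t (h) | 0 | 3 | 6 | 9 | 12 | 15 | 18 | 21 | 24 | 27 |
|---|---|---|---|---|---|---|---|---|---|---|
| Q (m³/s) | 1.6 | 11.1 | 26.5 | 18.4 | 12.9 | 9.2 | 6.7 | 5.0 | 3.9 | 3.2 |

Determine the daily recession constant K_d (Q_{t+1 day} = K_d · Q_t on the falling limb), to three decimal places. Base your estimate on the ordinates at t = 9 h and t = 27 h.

K_d ≈ 0.097

Between t = 9 h and t = 27 h the flow falls from 18.4 to 3.2 m³/s over 6×3 h = 18 h.
Per-interval ratio K = (3.2/18.4)^(1/6) = 0.7471; K_d = K^(24/3) = 0.097.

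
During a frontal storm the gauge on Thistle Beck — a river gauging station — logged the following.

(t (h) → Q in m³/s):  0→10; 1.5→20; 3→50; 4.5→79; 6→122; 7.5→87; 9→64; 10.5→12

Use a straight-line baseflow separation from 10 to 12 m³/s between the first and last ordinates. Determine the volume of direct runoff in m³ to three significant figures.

Direct-runoff ordinates (Q − Q_b): 0.00, 9.71, 39.43, 68.14, 110.86, 75.57, 52.29, 0.00 m³/s.
ΣQ_DR = 356.0 m³/s.
With Δt = 1.5 h = 5400 s, V = ΣQ_DR · Δt = 356.0 × 5400 = 1.92 × 10^6 m³.

V ≈ 1.92 × 10^6 m³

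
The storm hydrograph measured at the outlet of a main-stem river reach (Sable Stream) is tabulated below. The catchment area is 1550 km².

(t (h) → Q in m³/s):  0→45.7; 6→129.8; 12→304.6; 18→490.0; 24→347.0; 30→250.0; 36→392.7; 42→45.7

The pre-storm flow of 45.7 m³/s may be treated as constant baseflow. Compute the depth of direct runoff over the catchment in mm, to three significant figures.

d ≈ 22.9 mm

Direct runoff: 0.0, 84.1, 258.9, 444.3, 301.3, 204.3, 347.0, 0.0 m³/s; ΣQ_DR = 1640 m³/s.
V = ΣQ_DR · Δt = 1640 × 21600 s = 3.542 × 10^7 m³.
Over A = 1550 km², depth = V / A = 22.9 mm.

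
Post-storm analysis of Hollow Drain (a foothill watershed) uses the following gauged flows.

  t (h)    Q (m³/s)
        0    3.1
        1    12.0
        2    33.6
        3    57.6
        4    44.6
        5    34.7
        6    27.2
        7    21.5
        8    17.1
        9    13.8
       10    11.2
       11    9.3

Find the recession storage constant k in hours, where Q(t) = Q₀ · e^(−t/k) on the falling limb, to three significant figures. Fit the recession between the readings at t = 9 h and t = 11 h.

k ≈ 5.07 h

On the falling limb, Q drops from 13.8 to 9.3 m³/s between t = 9 h and t = 11 h (Δt = 2 h).
k = −Δt / ln(Q₂/Q₁) = −2 / ln(9.3/13.8) = 5.07 h.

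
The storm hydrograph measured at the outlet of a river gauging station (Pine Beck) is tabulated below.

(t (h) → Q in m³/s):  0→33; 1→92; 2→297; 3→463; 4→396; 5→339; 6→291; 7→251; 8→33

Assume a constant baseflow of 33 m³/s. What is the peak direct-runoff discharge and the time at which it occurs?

Q_p = 430.0 m³/s at t = 3 h

Subtracting baseflow gives direct-runoff ordinates: 0.0, 59.0, 264.0, 430.0, 363.0, 306.0, 258.0, 218.0, 0.0 m³/s.
The maximum is 430.0 m³/s, occurring at the reading for t = 3 h.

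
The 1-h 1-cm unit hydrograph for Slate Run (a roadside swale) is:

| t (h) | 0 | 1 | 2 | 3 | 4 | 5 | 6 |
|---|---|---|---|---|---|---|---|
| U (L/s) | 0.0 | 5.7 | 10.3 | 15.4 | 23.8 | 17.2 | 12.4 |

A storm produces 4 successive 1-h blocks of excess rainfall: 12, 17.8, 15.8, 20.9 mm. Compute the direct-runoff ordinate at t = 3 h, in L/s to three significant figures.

Q ≈ 45.8 L/s

By discrete convolution, Q_j = Σ (P_i / 10 mm) · U_{j−i}.
At t = 3 h (j=3): Q = (12/10)·15.4 + (17.8/10)·10.3 + (15.8/10)·5.7 + (20.9/10)·0.0 = 45.8 L/s.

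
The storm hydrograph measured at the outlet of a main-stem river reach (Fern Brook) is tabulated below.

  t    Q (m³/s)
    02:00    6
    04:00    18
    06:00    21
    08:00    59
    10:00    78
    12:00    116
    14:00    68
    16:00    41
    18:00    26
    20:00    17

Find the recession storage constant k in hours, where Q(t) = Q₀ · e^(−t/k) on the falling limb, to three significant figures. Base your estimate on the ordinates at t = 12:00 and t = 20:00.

k ≈ 4.17 h

On the falling limb, Q drops from 116 to 17 m³/s between t = 12:00 and t = 20:00 (Δt = 8 h).
k = −Δt / ln(Q₂/Q₁) = −8 / ln(17/116) = 4.17 h.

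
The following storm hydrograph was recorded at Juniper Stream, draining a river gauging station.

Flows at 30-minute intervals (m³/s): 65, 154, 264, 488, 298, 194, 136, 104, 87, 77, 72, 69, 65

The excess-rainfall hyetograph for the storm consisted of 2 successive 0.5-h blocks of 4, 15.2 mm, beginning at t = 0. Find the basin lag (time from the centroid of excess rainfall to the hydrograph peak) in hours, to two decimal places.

Centroid of excess rainfall: t_c = Σ P_i·t̄_i / ΣP_i = 0.6458 h (block centres at 0.25, 0.75 h).
Hydrograph peak occurs at t = 1.5 h, so basin lag t_L = 1.5 − 0.6458 = 0.85 h.

t_L ≈ 0.85 h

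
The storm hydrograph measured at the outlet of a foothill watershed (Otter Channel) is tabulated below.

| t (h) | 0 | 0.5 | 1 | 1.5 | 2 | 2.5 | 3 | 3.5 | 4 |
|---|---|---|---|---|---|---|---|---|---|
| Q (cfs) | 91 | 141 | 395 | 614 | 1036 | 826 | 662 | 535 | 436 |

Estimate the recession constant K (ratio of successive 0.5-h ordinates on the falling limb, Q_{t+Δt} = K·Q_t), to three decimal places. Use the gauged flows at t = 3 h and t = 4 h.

K ≈ 0.812

Using the recession-limb readings at t = 3 h and t = 4 h: Q falls from 662 to 436 cfs over 2 intervals.
K = (Q₂/Q₁)^(1/2) = (436/662)^(1/2) = 0.812.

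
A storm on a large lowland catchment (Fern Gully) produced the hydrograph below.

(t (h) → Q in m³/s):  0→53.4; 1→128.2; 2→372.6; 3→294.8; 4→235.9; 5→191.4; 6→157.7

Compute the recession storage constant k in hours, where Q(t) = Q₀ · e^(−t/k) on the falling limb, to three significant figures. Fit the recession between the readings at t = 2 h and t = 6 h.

On the falling limb, Q drops from 372.6 to 157.7 m³/s between t = 2 h and t = 6 h (Δt = 4 h).
k = −Δt / ln(Q₂/Q₁) = −4 / ln(157.7/372.6) = 4.65 h.

k ≈ 4.65 h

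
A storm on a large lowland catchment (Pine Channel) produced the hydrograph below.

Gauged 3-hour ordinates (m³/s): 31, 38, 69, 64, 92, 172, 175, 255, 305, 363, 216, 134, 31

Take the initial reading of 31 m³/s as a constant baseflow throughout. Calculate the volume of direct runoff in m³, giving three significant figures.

Direct-runoff ordinates (Q − Q_b): 0.0, 7.0, 38.0, 33.0, 61.0, 141.0, 144.0, 224.0, 274.0, 332.0, 185.0, 103.0, 0.0 m³/s.
ΣQ_DR = 1542 m³/s.
With Δt = 3 h = 10800 s, V = ΣQ_DR · Δt = 1542 × 10800 = 1.67 × 10^7 m³.

V ≈ 1.67 × 10^7 m³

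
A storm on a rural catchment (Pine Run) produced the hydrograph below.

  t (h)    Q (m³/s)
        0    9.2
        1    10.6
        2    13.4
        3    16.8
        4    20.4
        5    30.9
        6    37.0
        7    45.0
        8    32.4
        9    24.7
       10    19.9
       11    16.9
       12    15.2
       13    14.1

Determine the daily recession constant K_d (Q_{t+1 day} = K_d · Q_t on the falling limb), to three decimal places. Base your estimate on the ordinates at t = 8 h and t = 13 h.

K_d ≈ 0.018

Between t = 8 h and t = 13 h the flow falls from 32.4 to 14.1 m³/s over 5×1 h = 5 h.
Per-interval ratio K = (14.1/32.4)^(1/5) = 0.8467; K_d = K^(24/1) = 0.018.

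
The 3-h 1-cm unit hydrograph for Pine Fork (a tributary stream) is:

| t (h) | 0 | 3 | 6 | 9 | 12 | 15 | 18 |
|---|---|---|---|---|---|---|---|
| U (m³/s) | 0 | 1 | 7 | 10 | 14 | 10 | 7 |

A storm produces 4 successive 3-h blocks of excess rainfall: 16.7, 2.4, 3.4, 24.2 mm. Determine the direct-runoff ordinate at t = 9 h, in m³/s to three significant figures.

By discrete convolution, Q_j = Σ (P_i / 10 mm) · U_{j−i}.
At t = 9 h (j=3): Q = (16.7/10)·10 + (2.4/10)·7 + (3.4/10)·1 + (24.2/10)·0 = 18.7 m³/s.

Q ≈ 18.7 m³/s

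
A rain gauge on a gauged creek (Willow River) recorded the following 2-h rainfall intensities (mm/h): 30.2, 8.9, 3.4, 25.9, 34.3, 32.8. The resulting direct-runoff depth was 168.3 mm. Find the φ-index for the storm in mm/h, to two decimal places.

φ ≈ 9.76 mm/h

Only the 4 blocks with intensity above φ contribute runoff: 30.2, 25.9, 34.3, 32.8 mm/h.
Σ(I−φ)·Δt = d  ⇒  (30.2+25.9+34.3+32.8 − 4φ)·2 = 168.3
φ = (123.2 − 168.3/2) / 4 = 9.76 mm/h.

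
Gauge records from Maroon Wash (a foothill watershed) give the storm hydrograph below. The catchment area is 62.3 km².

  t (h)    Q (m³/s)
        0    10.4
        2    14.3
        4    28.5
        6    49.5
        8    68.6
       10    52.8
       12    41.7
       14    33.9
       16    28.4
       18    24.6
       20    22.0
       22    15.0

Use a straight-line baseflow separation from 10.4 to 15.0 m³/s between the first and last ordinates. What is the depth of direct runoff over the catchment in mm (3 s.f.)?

Direct runoff: 0.00, 3.48, 17.26, 37.85, 56.53, 40.31, 28.79, 20.57, 14.65, 10.44, 7.42, 0.00 m³/s; ΣQ_DR = 237.3 m³/s.
V = ΣQ_DR · Δt = 237.3 × 7200 s = 1.709 × 10^6 m³.
Over A = 62.3 km², depth = V / A = 27.4 mm.

d ≈ 27.4 mm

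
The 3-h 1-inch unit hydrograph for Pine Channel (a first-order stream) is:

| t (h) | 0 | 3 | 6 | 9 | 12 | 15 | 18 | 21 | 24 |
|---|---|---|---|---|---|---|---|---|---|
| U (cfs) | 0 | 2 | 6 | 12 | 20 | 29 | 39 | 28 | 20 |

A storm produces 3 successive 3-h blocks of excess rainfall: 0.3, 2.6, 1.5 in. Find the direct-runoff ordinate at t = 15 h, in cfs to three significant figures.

Q ≈ 78.7 cfs

By discrete convolution, Q_j = Σ (P_i / 1 in) · U_{j−i}.
At t = 15 h (j=5): Q = (0.3/1)·29 + (2.6/1)·20 + (1.5/1)·12 = 78.7 cfs.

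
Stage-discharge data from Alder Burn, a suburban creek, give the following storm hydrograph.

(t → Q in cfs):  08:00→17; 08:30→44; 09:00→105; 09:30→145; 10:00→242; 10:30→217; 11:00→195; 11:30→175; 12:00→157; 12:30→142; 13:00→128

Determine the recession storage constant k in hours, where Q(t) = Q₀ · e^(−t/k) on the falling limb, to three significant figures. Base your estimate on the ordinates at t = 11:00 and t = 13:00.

On the falling limb, Q drops from 195 to 128 cfs between t = 11:00 and t = 13:00 (Δt = 2 h).
k = −Δt / ln(Q₂/Q₁) = −2 / ln(128/195) = 4.75 h.

k ≈ 4.75 h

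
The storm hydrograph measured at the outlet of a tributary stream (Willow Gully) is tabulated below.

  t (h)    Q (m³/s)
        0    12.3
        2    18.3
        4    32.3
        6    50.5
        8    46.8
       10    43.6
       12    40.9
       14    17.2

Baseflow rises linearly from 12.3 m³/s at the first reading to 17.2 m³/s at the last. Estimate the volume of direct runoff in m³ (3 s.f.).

Direct-runoff ordinates (Q − Q_b): 0.00, 5.30, 18.60, 36.10, 31.70, 27.80, 24.40, 0.00 m³/s.
ΣQ_DR = 143.9 m³/s.
With Δt = 2 h = 7200 s, V = ΣQ_DR · Δt = 143.9 × 7200 = 1.04 × 10^6 m³.

V ≈ 1.04 × 10^6 m³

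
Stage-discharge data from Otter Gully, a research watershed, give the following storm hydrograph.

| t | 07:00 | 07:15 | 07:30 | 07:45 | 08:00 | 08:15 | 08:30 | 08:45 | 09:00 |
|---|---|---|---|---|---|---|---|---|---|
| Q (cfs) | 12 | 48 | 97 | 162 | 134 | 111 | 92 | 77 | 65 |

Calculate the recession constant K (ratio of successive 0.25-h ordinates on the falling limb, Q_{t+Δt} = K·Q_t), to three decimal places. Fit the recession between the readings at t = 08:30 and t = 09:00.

K ≈ 0.841

Using the recession-limb readings at t = 08:30 and t = 09:00: Q falls from 92 to 65 cfs over 2 intervals.
K = (Q₂/Q₁)^(1/2) = (65/92)^(1/2) = 0.841.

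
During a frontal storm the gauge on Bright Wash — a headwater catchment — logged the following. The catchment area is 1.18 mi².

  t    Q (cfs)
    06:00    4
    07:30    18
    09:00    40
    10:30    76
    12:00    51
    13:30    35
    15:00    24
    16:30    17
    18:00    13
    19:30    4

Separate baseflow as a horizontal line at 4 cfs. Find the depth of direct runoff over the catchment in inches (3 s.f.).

d ≈ 0.477 in

Direct runoff: 0.0, 14.0, 36.0, 72.0, 47.0, 31.0, 20.0, 13.0, 9.0, 0.0 cfs; ΣQ_DR = 242.0 cfs.
V = ΣQ_DR · Δt = 242.0 × 5400 s = 1.307 × 10^6 ft³.
Over A = 1.18 mi², depth = V / A = 0.477 in.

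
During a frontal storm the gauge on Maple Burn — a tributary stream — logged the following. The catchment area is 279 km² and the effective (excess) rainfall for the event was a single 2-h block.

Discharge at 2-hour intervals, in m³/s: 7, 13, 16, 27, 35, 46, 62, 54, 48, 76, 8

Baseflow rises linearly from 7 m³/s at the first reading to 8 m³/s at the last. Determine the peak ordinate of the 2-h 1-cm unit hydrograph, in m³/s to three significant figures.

Direct runoff: 0.00, 5.90, 8.80, 19.70, 27.60, 38.50, 54.40, 46.30, 40.20, 68.10, 0.00 m³/s; ΣQ_DR = 309.5 m³/s, peak = 68.10 m³/s.
Runoff depth d = ΣQ_DR·Δt / A = 309.5 × 7200 / (279 km²) = 7.987 mm.
The 1-cm UH is the DRH scaled by (10 mm)/d, so U_p = 68.10 × 10/7.987 = 85.3 m³/s.

U_p ≈ 85.3 m³/s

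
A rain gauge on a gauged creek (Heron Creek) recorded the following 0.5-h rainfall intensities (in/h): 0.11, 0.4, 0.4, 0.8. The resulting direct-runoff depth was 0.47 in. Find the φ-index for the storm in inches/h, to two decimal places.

Only the 3 blocks with intensity above φ contribute runoff: 0.4, 0.4, 0.8 in/h.
Σ(I−φ)·Δt = d  ⇒  (0.4+0.4+0.8 − 3φ)·0.5 = 0.47
φ = (1.600 − 0.47/0.5) / 3 = 0.22 in/h.

φ ≈ 0.22 in/h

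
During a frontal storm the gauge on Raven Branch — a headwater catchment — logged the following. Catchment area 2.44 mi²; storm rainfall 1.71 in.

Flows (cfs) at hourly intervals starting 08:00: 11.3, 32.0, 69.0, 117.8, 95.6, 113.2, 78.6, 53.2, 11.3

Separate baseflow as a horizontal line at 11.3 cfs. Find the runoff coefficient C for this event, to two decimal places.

C ≈ 0.18

ΣQ_DR = 480.3 cfs; V = ΣQ_DR·Δt = 1.729 × 10^6 ft³.
Runoff depth d = V / A = 0.3050 in.
C = d / P = 0.3050 / 1.71 = 0.18.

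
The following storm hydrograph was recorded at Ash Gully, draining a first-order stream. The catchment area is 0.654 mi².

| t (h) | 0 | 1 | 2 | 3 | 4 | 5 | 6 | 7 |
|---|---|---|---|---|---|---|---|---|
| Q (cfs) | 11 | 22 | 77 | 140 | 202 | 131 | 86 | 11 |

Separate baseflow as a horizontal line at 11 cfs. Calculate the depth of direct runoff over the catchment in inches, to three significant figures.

Direct runoff: 0.0, 11.0, 66.0, 129.0, 191.0, 120.0, 75.0, 0.0 cfs; ΣQ_DR = 592.0 cfs.
V = ΣQ_DR · Δt = 592.0 × 3600 s = 2.131 × 10^6 ft³.
Over A = 0.654 mi², depth = V / A = 1.40 in.

d ≈ 1.40 in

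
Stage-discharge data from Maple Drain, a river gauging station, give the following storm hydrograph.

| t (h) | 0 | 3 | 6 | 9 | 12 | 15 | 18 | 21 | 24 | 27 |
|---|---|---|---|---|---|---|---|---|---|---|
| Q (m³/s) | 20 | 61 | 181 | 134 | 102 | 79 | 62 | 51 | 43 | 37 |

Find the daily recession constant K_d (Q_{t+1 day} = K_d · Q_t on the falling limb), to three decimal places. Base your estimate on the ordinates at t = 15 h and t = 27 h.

Between t = 15 h and t = 27 h the flow falls from 79 to 37 m³/s over 4×3 h = 12 h.
Per-interval ratio K = (37/79)^(1/4) = 0.8273; K_d = K^(24/3) = 0.219.

K_d ≈ 0.219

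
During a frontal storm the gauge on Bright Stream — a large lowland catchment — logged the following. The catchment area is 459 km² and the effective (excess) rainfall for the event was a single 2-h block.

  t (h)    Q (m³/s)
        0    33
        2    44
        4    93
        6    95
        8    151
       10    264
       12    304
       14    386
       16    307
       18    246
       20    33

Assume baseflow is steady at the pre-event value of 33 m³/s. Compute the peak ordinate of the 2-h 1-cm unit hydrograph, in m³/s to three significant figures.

Direct runoff: 0.0, 11.0, 60.0, 62.0, 118.0, 231.0, 271.0, 353.0, 274.0, 213.0, 0.0 m³/s; ΣQ_DR = 1593 m³/s, peak = 353.0 m³/s.
Runoff depth d = ΣQ_DR·Δt / A = 1593 × 7200 / (459 km²) = 24.99 mm.
The 1-cm UH is the DRH scaled by (10 mm)/d, so U_p = 353.0 × 10/24.99 = 141 m³/s.

U_p ≈ 141 m³/s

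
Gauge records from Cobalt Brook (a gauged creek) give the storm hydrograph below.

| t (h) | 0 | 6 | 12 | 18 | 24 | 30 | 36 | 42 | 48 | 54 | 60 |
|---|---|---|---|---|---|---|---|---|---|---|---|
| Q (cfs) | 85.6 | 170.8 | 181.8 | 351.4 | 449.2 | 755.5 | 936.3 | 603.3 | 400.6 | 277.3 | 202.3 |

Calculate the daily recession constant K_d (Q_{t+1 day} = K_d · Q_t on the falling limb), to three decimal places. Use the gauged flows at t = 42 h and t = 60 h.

Between t = 42 h and t = 60 h the flow falls from 603.3 to 202.3 cfs over 3×6 h = 18 h.
Per-interval ratio K = (202.3/603.3)^(1/3) = 0.6947; K_d = K^(24/6) = 0.233.

K_d ≈ 0.233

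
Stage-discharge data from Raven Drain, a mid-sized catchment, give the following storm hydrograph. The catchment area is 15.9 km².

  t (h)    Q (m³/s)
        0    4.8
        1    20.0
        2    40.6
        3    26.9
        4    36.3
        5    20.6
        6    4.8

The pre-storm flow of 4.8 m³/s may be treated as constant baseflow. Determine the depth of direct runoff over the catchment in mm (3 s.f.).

Direct runoff: 0.0, 15.2, 35.8, 22.1, 31.5, 15.8, 0.0 m³/s; ΣQ_DR = 120.4 m³/s.
V = ΣQ_DR · Δt = 120.4 × 3600 s = 4.334 × 10^5 m³.
Over A = 15.9 km², depth = V / A = 27.3 mm.

d ≈ 27.3 mm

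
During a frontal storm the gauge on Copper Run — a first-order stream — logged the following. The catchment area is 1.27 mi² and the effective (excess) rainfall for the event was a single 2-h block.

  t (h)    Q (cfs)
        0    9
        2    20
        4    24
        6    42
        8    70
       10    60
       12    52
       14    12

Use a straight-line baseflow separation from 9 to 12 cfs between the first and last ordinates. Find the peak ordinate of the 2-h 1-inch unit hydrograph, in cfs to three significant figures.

Direct runoff: 0.00, 10.57, 14.14, 31.71, 59.29, 48.86, 40.43, 0.00 cfs; ΣQ_DR = 205.0 cfs, peak = 59.29 cfs.
Runoff depth d = ΣQ_DR·Δt / A = 205.0 × 7200 / (1.27 mi²) = 0.5003 in.
The 1-inch UH is the DRH scaled by (1 in)/d, so U_p = 59.29 × 1/0.5003 = 119 cfs.

U_p ≈ 119 cfs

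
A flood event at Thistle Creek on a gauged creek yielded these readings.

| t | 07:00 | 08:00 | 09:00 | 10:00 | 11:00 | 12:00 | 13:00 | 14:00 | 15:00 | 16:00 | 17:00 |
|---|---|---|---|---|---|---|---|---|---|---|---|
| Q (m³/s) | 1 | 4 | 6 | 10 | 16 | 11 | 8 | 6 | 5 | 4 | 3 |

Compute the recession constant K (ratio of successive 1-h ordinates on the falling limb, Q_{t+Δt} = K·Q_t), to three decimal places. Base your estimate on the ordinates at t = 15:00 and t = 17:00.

Using the recession-limb readings at t = 15:00 and t = 17:00: Q falls from 5 to 3 m³/s over 2 intervals.
K = (Q₂/Q₁)^(1/2) = (3/5)^(1/2) = 0.775.

K ≈ 0.775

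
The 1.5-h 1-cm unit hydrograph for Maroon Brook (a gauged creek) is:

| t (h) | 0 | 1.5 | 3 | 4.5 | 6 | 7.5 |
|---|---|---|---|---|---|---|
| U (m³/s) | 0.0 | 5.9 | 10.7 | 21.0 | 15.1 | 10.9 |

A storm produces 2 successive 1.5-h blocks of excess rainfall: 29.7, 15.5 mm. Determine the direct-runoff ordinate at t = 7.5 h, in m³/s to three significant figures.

Q ≈ 55.8 m³/s

By discrete convolution, Q_j = Σ (P_i / 10 mm) · U_{j−i}.
At t = 7.5 h (j=5): Q = (29.7/10)·10.9 + (15.5/10)·15.1 = 55.8 m³/s.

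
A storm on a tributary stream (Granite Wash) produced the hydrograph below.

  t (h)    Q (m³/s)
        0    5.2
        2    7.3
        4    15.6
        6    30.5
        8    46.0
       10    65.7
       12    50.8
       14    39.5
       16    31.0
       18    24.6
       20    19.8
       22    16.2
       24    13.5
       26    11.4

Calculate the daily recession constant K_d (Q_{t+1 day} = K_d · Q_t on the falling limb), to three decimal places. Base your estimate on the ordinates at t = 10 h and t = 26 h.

K_d ≈ 0.072

Between t = 10 h and t = 26 h the flow falls from 65.7 to 11.4 m³/s over 8×2 h = 16 h.
Per-interval ratio K = (11.4/65.7)^(1/8) = 0.8034; K_d = K^(24/2) = 0.072.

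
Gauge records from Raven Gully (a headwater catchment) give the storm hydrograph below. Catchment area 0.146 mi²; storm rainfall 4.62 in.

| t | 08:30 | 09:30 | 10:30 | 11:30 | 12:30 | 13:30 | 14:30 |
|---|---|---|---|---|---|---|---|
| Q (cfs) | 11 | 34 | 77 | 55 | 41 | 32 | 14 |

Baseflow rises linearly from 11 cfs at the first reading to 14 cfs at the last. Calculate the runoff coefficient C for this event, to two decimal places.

ΣQ_DR = 176.5 cfs; V = ΣQ_DR·Δt = 6.354 × 10^5 ft³.
Runoff depth d = V / A = 1.873 in.
C = d / P = 1.873 / 4.62 = 0.41.

C ≈ 0.41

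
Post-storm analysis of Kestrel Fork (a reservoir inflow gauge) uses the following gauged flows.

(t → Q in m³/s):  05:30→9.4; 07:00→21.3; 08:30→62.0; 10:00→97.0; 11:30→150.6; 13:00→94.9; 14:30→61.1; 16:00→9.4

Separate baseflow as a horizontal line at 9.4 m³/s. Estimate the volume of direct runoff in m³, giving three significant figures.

V ≈ 2.32 × 10^6 m³

Direct-runoff ordinates (Q − Q_b): 0.0, 11.9, 52.6, 87.6, 141.2, 85.5, 51.7, 0.0 m³/s.
ΣQ_DR = 430.5 m³/s.
With Δt = 1.5 h = 5400 s, V = ΣQ_DR · Δt = 430.5 × 5400 = 2.32 × 10^6 m³.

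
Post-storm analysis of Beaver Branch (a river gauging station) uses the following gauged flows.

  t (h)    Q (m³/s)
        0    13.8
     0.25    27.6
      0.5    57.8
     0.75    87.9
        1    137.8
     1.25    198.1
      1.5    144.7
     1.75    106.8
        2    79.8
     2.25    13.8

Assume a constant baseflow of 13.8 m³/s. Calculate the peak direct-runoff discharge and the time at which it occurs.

Q_p = 184.3 m³/s at t = 1.25 h

Subtracting baseflow gives direct-runoff ordinates: 0.0, 13.8, 44.0, 74.1, 124.0, 184.3, 130.9, 93.0, 66.0, 0.0 m³/s.
The maximum is 184.3 m³/s, occurring at the reading for t = 1.25 h.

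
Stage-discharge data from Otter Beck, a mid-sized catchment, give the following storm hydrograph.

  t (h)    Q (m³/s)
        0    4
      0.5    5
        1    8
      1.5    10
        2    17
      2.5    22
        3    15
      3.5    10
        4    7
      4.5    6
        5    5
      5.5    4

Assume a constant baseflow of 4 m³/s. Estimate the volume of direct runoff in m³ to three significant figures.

Direct-runoff ordinates (Q − Q_b): 0.0, 1.0, 4.0, 6.0, 13.0, 18.0, 11.0, 6.0, 3.0, 2.0, 1.0, 0.0 m³/s.
ΣQ_DR = 65.00 m³/s.
With Δt = 0.5 h = 1800 s, V = ΣQ_DR · Δt = 65.00 × 1800 = 1.17 × 10^5 m³.

V ≈ 1.17 × 10^5 m³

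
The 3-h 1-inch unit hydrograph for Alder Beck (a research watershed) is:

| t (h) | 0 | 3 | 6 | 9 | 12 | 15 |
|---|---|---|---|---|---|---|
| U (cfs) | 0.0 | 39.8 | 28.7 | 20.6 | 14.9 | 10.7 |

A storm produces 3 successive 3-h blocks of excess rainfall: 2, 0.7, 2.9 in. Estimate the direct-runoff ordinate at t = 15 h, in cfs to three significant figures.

By discrete convolution, Q_j = Σ (P_i / 1 in) · U_{j−i}.
At t = 15 h (j=5): Q = (2/1)·10.7 + (0.7/1)·14.9 + (2.9/1)·20.6 = 91.6 cfs.

Q ≈ 91.6 cfs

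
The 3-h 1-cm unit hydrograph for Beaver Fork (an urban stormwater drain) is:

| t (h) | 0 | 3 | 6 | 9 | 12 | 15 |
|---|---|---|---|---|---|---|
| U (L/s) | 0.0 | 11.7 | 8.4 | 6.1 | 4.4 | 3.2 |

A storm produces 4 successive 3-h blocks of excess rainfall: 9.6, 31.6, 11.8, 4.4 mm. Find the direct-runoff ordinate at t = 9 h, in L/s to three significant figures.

Q ≈ 46.2 L/s

By discrete convolution, Q_j = Σ (P_i / 10 mm) · U_{j−i}.
At t = 9 h (j=3): Q = (9.6/10)·6.1 + (31.6/10)·8.4 + (11.8/10)·11.7 + (4.4/10)·0.0 = 46.2 L/s.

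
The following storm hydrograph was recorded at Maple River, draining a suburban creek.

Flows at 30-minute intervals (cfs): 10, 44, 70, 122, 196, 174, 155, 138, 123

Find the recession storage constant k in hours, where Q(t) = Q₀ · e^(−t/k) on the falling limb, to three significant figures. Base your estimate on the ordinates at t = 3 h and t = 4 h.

On the falling limb, Q drops from 155 to 123 cfs between t = 3 h and t = 4 h (Δt = 1 h).
k = −Δt / ln(Q₂/Q₁) = −1 / ln(123/155) = 4.32 h.

k ≈ 4.32 h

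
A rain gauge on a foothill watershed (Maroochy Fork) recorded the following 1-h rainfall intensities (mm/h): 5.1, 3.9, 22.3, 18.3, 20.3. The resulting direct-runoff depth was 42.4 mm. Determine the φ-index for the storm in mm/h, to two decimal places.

Only the 3 blocks with intensity above φ contribute runoff: 22.3, 18.3, 20.3 mm/h.
Σ(I−φ)·Δt = d  ⇒  (22.3+18.3+20.3 − 3φ)·1 = 42.4
φ = (60.90 − 42.4/1) / 3 = 6.17 mm/h.

φ ≈ 6.17 mm/h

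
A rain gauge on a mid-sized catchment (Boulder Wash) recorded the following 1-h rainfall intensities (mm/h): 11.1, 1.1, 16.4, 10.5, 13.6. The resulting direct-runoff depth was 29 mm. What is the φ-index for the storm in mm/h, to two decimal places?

φ ≈ 5.65 mm/h

Only the 4 blocks with intensity above φ contribute runoff: 11.1, 16.4, 10.5, 13.6 mm/h.
Σ(I−φ)·Δt = d  ⇒  (11.1+16.4+10.5+13.6 − 4φ)·1 = 29
φ = (51.60 − 29/1) / 4 = 5.65 mm/h.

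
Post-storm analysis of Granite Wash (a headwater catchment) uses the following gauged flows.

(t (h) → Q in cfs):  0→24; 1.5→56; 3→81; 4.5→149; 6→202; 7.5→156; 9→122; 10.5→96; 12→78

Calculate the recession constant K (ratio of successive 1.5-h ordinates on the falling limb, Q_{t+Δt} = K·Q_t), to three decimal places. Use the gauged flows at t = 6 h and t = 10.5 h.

Using the recession-limb readings at t = 6 h and t = 10.5 h: Q falls from 202 to 96 cfs over 3 intervals.
K = (Q₂/Q₁)^(1/3) = (96/202)^(1/3) = 0.780.

K ≈ 0.780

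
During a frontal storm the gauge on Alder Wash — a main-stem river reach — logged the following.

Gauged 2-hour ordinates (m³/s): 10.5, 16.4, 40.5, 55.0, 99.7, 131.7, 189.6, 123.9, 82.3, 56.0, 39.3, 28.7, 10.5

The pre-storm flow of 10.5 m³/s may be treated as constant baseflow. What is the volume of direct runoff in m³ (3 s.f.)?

V ≈ 5.38 × 10^6 m³

Direct-runoff ordinates (Q − Q_b): 0.0, 5.9, 30.0, 44.5, 89.2, 121.2, 179.1, 113.4, 71.8, 45.5, 28.8, 18.2, 0.0 m³/s.
ΣQ_DR = 747.6 m³/s.
With Δt = 2 h = 7200 s, V = ΣQ_DR · Δt = 747.6 × 7200 = 5.38 × 10^6 m³.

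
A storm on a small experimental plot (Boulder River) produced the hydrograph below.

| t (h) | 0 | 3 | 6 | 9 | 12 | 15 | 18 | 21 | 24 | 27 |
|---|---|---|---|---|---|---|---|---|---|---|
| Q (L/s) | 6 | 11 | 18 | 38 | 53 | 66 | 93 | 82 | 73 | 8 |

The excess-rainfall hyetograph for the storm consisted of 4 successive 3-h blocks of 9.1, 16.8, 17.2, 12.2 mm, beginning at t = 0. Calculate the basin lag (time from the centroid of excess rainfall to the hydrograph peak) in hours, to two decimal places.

Centroid of excess rainfall: t_c = Σ P_i·t̄_i / ΣP_i = 6.2631 h (block centres at 1.5, 4.5, 7.5, 10.5 h).
Hydrograph peak occurs at t = 18 h, so basin lag t_L = 18 − 6.2631 = 11.74 h.

t_L ≈ 11.74 h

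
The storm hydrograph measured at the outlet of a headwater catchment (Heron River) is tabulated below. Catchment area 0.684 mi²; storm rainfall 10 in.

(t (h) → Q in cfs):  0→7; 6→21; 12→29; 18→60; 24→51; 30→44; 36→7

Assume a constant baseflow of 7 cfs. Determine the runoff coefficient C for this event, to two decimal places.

ΣQ_DR = 170.0 cfs; V = ΣQ_DR·Δt = 3.672 × 10^6 ft³.
Runoff depth d = V / A = 2.311 in.
C = d / P = 2.311 / 10 = 0.23.

C ≈ 0.23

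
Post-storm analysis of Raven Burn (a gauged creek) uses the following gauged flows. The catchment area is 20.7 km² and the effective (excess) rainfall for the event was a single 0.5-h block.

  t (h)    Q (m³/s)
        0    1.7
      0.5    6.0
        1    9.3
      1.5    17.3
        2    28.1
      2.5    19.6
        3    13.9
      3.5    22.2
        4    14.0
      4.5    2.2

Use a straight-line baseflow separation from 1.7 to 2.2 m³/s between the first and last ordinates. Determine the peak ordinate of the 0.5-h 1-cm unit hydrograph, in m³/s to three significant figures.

Direct runoff: 0.00, 4.24, 7.49, 15.43, 26.18, 17.62, 11.87, 20.11, 11.86, 0.00 m³/s; ΣQ_DR = 114.8 m³/s, peak = 26.18 m³/s.
Runoff depth d = ΣQ_DR·Δt / A = 114.8 × 1800 / (20.7 km²) = 9.983 mm.
The 1-cm UH is the DRH scaled by (10 mm)/d, so U_p = 26.18 × 10/9.983 = 26.2 m³/s.

U_p ≈ 26.2 m³/s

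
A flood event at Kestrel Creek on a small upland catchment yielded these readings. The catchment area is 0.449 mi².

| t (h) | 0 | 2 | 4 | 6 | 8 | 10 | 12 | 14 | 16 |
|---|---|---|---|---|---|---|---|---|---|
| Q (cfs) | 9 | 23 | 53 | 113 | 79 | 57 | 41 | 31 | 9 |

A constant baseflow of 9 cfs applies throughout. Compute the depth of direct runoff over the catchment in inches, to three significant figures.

Direct runoff: 0.0, 14.0, 44.0, 104.0, 70.0, 48.0, 32.0, 22.0, 0.0 cfs; ΣQ_DR = 334.0 cfs.
V = ΣQ_DR · Δt = 334.0 × 7200 s = 2.405 × 10^6 ft³.
Over A = 0.449 mi², depth = V / A = 2.31 in.

d ≈ 2.31 in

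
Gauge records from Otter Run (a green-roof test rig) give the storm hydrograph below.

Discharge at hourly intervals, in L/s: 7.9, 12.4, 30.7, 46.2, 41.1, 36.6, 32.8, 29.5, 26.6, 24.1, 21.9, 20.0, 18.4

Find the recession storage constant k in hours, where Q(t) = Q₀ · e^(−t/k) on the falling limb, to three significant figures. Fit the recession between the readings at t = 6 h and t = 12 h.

On the falling limb, Q drops from 32.8 to 18.4 L/s between t = 6 h and t = 12 h (Δt = 6 h).
k = −Δt / ln(Q₂/Q₁) = −6 / ln(18.4/32.8) = 10.4 h.

k ≈ 10.4 h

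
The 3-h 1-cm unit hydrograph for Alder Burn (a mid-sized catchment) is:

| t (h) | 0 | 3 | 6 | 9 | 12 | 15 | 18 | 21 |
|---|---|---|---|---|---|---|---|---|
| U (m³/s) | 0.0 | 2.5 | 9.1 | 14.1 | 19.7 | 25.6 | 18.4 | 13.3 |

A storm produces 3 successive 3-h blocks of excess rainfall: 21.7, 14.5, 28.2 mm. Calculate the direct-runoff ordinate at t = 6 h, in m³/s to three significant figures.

Q ≈ 23.4 m³/s

By discrete convolution, Q_j = Σ (P_i / 10 mm) · U_{j−i}.
At t = 6 h (j=2): Q = (21.7/10)·9.1 + (14.5/10)·2.5 + (28.2/10)·0.0 = 23.4 m³/s.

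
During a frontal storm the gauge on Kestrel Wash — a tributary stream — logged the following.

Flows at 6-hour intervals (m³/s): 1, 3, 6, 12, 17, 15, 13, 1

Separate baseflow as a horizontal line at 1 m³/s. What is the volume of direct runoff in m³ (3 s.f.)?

Direct-runoff ordinates (Q − Q_b): 0.0, 2.0, 5.0, 11.0, 16.0, 14.0, 12.0, 0.0 m³/s.
ΣQ_DR = 60.00 m³/s.
With Δt = 6 h = 21600 s, V = ΣQ_DR · Δt = 60.00 × 21600 = 1.30 × 10^6 m³.

V ≈ 1.30 × 10^6 m³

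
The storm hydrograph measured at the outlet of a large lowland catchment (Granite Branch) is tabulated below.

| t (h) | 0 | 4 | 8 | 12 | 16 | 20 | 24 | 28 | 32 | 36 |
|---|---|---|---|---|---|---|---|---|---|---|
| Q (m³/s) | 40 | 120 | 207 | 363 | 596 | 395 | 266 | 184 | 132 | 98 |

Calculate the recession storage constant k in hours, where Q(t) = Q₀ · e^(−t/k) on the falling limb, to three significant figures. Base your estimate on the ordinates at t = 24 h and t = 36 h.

k ≈ 12.0 h

On the falling limb, Q drops from 266 to 98 m³/s between t = 24 h and t = 36 h (Δt = 12 h).
k = −Δt / ln(Q₂/Q₁) = −12 / ln(98/266) = 12.0 h.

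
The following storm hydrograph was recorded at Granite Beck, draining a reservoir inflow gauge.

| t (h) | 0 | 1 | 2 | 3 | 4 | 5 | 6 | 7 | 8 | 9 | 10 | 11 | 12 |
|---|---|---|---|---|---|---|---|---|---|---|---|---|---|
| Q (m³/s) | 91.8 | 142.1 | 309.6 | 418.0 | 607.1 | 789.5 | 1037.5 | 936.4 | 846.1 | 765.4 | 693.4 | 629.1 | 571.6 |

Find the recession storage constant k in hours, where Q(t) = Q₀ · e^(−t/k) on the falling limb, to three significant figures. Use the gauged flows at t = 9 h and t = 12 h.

k ≈ 10.3 h

On the falling limb, Q drops from 765.4 to 571.6 m³/s between t = 9 h and t = 12 h (Δt = 3 h).
k = −Δt / ln(Q₂/Q₁) = −3 / ln(571.6/765.4) = 10.3 h.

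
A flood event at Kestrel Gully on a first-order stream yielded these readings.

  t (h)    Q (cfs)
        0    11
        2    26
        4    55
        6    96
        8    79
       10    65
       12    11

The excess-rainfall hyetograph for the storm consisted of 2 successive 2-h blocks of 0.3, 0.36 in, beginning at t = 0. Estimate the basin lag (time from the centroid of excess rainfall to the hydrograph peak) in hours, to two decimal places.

Centroid of excess rainfall: t_c = Σ P_i·t̄_i / ΣP_i = 2.0909 h (block centres at 1, 3 h).
Hydrograph peak occurs at t = 6 h, so basin lag t_L = 6 − 2.0909 = 3.91 h.

t_L ≈ 3.91 h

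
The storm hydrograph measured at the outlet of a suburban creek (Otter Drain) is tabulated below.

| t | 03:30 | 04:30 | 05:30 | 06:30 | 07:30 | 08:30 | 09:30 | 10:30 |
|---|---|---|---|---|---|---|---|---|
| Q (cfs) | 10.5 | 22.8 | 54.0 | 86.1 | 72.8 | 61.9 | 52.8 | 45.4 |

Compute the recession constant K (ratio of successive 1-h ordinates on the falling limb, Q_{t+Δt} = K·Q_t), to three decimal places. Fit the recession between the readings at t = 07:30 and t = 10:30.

Using the recession-limb readings at t = 07:30 and t = 10:30: Q falls from 72.8 to 45.4 cfs over 3 intervals.
K = (Q₂/Q₁)^(1/3) = (45.4/72.8)^(1/3) = 0.854.

K ≈ 0.854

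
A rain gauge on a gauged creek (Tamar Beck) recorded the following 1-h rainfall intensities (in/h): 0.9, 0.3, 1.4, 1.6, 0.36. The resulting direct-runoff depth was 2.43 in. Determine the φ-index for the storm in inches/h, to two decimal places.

φ ≈ 0.49 in/h

Only the 3 blocks with intensity above φ contribute runoff: 0.9, 1.4, 1.6 in/h.
Σ(I−φ)·Δt = d  ⇒  (0.9+1.4+1.6 − 3φ)·1 = 2.43
φ = (3.900 − 2.43/1) / 3 = 0.49 in/h.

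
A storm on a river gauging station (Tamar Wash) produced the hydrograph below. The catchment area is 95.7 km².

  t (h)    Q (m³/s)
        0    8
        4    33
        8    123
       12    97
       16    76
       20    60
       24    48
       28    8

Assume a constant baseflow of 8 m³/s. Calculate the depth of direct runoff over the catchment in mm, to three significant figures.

d ≈ 58.5 mm

Direct runoff: 0.0, 25.0, 115.0, 89.0, 68.0, 52.0, 40.0, 0.0 m³/s; ΣQ_DR = 389.0 m³/s.
V = ΣQ_DR · Δt = 389.0 × 14400 s = 5.602 × 10^6 m³.
Over A = 95.7 km², depth = V / A = 58.5 mm.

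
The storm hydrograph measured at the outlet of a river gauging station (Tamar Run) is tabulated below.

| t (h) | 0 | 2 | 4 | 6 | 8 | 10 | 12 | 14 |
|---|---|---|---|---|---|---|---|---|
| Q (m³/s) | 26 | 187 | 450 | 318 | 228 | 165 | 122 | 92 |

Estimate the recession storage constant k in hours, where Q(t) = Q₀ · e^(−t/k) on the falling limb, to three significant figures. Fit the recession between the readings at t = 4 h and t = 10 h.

On the falling limb, Q drops from 450 to 165 m³/s between t = 4 h and t = 10 h (Δt = 6 h).
k = −Δt / ln(Q₂/Q₁) = −6 / ln(165/450) = 5.98 h.

k ≈ 5.98 h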